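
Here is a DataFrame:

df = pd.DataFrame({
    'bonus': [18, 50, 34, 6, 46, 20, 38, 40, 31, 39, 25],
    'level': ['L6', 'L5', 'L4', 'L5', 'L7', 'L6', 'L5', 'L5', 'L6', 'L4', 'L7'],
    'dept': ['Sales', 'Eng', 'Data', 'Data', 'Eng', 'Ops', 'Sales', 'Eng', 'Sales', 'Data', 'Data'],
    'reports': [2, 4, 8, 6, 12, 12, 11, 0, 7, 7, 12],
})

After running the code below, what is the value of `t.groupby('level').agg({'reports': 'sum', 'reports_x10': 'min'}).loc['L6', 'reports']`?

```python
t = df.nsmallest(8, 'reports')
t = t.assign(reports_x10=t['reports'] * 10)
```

take 8 rows with smallest reports:
   bonus level   dept  reports
7     40    L5    Eng        0
0     18    L6  Sales        2
1     50    L5    Eng        4
3      6    L5   Data        6
8     31    L6  Sales        7
9     39    L4   Data        7
2     34    L4   Data        8
6     38    L5  Sales       11
add column reports_x10 = t['reports'] * 10:
   bonus level   dept  reports  reports_x10
7     40    L5    Eng        0            0
0     18    L6  Sales        2           20
1     50    L5    Eng        4           40
3      6    L5   Data        6           60
8     31    L6  Sales        7           70
9     39    L4   Data        7           70
2     34    L4   Data        8           80
6     38    L5  Sales       11          110
group by level: sum(reports), min(reports_x10):
       reports  reports_x10
level                      
L4          15           70
L5          21            0
L6           9           20
Reading off the value at row 'L6', column 'reports', we get 9.

9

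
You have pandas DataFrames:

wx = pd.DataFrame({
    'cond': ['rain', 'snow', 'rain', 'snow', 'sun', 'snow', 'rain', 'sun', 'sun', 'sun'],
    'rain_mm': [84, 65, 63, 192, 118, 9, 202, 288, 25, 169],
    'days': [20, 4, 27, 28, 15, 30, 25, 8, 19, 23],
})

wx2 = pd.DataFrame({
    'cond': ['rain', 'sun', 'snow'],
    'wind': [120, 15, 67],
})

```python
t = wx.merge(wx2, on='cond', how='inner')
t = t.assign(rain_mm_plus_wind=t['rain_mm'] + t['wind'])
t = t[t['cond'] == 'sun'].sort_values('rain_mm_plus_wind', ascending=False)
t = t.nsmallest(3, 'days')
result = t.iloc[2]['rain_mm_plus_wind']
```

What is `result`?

merge on 'cond' (how='inner') → 10 rows:
   cond  rain_mm  days  wind
0  rain       84    20   120
1  snow       65     4    67
2  rain       63    27   120
3  snow      192    28    67
4   sun      118    15    15
5  snow        9    30    67
6  rain      202    25   120
7   sun      288     8    15
8   sun       25    19    15
9   sun      169    23    15
add column rain_mm_plus_wind = t['rain_mm'] + t['wind']:
   cond  rain_mm  days  wind  rain_mm_plus_wind
0  rain       84    20   120                204
1  snow       65     4    67                132
2  rain       63    27   120                183
3  snow      192    28    67                259
4   sun      118    15    15                133
5  snow        9    30    67                 76
6  rain      202    25   120                322
7   sun      288     8    15                303
8   sun       25    19    15                 40
9   sun      169    23    15                184
filter rows where cond == 'sun':
  cond  rain_mm  days  wind  rain_mm_plus_wind
4  sun      118    15    15                133
7  sun      288     8    15                303
8  sun       25    19    15                 40
9  sun      169    23    15                184
sort by rain_mm_plus_wind descending:
  cond  rain_mm  days  wind  rain_mm_plus_wind
7  sun      288     8    15                303
9  sun      169    23    15                184
4  sun      118    15    15                133
8  sun       25    19    15                 40
take 3 rows with smallest days:
  cond  rain_mm  days  wind  rain_mm_plus_wind
7  sun      288     8    15                303
4  sun      118    15    15                133
8  sun       25    19    15                 40
Taking the value at position 2, column 'rain_mm_plus_wind' gives 40.

40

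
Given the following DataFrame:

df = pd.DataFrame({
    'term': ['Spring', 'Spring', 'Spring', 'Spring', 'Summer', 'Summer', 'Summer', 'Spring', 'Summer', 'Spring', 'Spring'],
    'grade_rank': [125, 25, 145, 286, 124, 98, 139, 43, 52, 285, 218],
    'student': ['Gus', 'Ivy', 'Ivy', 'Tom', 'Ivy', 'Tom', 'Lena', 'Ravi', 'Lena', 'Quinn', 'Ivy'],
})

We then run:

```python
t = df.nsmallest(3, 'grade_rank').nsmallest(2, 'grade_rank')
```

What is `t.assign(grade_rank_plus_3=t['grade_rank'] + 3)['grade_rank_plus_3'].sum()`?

74

take 3 rows with smallest grade_rank:
     term  grade_rank student
1  Spring          25     Ivy
7  Spring          43    Ravi
8  Summer          52    Lena
take 2 rows with smallest grade_rank:
     term  grade_rank student
1  Spring          25     Ivy
7  Spring          43    Ravi
add column grade_rank_plus_3 = t['grade_rank'] + 3:
     term  grade_rank student  grade_rank_plus_3
1  Spring          25     Ivy                 28
7  Spring          43    Ravi                 46
Finally, sum of column 'grade_rank_plus_3' = 74.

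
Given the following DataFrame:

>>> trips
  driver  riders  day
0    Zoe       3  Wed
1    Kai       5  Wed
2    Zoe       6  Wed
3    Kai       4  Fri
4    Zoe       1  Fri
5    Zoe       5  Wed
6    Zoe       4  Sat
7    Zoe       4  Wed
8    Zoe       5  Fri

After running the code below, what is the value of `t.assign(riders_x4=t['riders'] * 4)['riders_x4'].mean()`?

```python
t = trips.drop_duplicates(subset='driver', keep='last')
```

18.0

drop duplicate driver (keep=last):
  driver  riders  day
3    Kai       4  Fri
8    Zoe       5  Fri
add column riders_x4 = t['riders'] * 4:
  driver  riders  day  riders_x4
3    Kai       4  Fri         16
8    Zoe       5  Fri         20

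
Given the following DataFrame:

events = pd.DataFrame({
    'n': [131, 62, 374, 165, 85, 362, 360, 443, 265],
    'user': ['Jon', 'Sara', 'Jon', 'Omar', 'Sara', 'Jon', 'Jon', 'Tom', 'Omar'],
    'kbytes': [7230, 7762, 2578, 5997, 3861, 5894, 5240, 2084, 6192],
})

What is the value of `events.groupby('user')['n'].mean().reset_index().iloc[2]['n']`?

73.5

group by user, mean of n:
user
Jon     306.75
Omar    215.00
Sara     73.50
Tom     443.00
Name: n, dtype: float64
reset_index():
   user       n
0   Jon  306.75
1  Omar  215.00
2  Sara   73.50
3   Tom  443.00
Reading off the value at position 2, column 'n', we get 73.5.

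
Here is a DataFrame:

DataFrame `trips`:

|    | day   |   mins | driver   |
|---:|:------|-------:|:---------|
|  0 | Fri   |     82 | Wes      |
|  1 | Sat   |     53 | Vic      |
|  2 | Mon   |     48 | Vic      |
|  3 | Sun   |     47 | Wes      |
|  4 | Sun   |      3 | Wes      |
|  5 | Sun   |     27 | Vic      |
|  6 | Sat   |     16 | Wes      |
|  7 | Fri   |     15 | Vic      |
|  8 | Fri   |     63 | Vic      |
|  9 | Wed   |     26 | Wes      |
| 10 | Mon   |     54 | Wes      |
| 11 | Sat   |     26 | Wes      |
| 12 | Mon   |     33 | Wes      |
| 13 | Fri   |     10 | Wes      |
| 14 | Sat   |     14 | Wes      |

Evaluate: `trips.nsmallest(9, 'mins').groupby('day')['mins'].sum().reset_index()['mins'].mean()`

take 9 rows with smallest mins:
    day  mins driver
4   Sun     3    Wes
13  Fri    10    Wes
14  Sat    14    Wes
7   Fri    15    Vic
6   Sat    16    Wes
9   Wed    26    Wes
11  Sat    26    Wes
5   Sun    27    Vic
12  Mon    33    Wes
group by day, sum of mins:
day
Fri    25
Mon    33
Sat    56
Sun    30
Wed    26
Name: mins, dtype: int64
reset_index():
   day  mins
0  Fri    25
1  Mon    33
2  Sat    56
3  Sun    30
4  Wed    26
So mean() = 34.0.

34.0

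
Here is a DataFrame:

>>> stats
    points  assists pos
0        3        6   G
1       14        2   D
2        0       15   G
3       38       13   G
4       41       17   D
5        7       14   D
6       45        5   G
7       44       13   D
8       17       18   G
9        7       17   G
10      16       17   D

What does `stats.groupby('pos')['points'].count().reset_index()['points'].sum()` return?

11

group by pos, count of points:
pos
D    5
G    6
Name: points, dtype: int64
reset_index():
  pos  points
0   D       5
1   G       6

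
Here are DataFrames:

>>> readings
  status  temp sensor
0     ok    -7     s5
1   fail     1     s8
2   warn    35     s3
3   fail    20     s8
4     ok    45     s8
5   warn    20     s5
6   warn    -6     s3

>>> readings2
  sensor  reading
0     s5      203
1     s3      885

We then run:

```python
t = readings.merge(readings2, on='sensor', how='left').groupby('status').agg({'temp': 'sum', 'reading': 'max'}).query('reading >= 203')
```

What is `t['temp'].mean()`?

merge on 'sensor' (how='left') → 7 rows:
  status  temp sensor  reading
0     ok    -7     s5    203.0
1   fail     1     s8      NaN
2   warn    35     s3    885.0
3   fail    20     s8      NaN
4     ok    45     s8      NaN
5   warn    20     s5    203.0
6   warn    -6     s3    885.0
group by status: sum(temp), max(reading):
        temp  reading
status               
fail      21      NaN
ok        38    203.0
warn      49    885.0
filter rows where reading >= 203:
        temp  reading
status               
ok        38    203.0
warn      49    885.0

43.5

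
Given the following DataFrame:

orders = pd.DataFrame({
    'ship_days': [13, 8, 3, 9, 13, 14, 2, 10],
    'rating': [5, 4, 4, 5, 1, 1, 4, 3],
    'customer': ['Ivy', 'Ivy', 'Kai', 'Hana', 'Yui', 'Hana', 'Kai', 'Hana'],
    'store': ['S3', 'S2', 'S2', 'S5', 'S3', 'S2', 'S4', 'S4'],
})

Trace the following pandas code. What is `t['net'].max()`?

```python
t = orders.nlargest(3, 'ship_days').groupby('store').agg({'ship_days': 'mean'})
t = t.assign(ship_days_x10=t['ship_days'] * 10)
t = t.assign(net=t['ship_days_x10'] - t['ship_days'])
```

take 3 rows with largest ship_days:
   ship_days  rating customer store
5         14       1     Hana    S2
0         13       5      Ivy    S3
4         13       1      Yui    S3
group by store, mean of ship_days:
       ship_days
store           
S2          14.0
S3          13.0
add column ship_days_x10 = t['ship_days'] * 10:
       ship_days  ship_days_x10
store                          
S2          14.0          140.0
S3          13.0          130.0
add column net = t['ship_days_x10'] - t['ship_days']:
       ship_days  ship_days_x10    net
store                                 
S2          14.0          140.0  126.0
S3          13.0          130.0  117.0
Hence 126.0.

126.0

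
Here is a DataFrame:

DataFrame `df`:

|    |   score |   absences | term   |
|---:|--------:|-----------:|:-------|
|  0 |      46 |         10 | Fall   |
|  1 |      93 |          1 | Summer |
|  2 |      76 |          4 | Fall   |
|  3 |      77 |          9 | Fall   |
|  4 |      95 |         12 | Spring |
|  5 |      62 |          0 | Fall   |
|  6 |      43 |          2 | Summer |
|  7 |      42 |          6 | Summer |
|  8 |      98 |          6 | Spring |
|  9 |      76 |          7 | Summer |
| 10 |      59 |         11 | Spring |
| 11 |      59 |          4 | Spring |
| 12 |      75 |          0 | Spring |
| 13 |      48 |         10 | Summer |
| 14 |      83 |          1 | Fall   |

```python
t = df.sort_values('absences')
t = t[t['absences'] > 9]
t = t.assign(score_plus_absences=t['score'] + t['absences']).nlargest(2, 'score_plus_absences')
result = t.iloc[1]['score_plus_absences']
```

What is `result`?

70

sort by absences:
    score  absences    term
5      62         0    Fall
12     75         0  Spring
1      93         1  Summer
14     83         1    Fall
6      43         2  Summer
2      76         4    Fall
11     59         4  Spring
7      42         6  Summer
8      98         6  Spring
9      76         7  Summer
3      77         9    Fall
0      46        10    Fall
13     48        10  Summer
10     59        11  Spring
4      95        12  Spring
filter rows where absences > 9:
    score  absences    term
0      46        10    Fall
13     48        10  Summer
10     59        11  Spring
4      95        12  Spring
add column score_plus_absences = t['score'] + t['absences']:
    score  absences    term  score_plus_absences
0      46        10    Fall                   56
13     48        10  Summer                   58
10     59        11  Spring                   70
4      95        12  Spring                  107
take 2 rows with largest score_plus_absences:
    score  absences    term  score_plus_absences
4      95        12  Spring                  107
10     59        11  Spring                   70
Then the value at position 1, column 'score_plus_absences': 70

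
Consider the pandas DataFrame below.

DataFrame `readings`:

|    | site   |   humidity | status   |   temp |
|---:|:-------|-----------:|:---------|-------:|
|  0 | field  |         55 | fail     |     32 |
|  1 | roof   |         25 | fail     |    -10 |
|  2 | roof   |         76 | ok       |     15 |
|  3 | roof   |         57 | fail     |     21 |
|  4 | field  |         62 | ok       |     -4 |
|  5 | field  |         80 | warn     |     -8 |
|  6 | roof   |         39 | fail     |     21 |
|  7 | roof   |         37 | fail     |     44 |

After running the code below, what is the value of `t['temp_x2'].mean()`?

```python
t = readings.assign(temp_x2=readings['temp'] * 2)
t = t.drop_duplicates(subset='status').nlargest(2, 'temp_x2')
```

add column temp_x2 = readings['temp'] * 2:
    site  humidity status  temp  temp_x2
0  field        55   fail    32       64
1   roof        25   fail   -10      -20
2   roof        76     ok    15       30
3   roof        57   fail    21       42
4  field        62     ok    -4       -8
5  field        80   warn    -8      -16
6   roof        39   fail    21       42
7   roof        37   fail    44       88
drop duplicate status (keep=first):
    site  humidity status  temp  temp_x2
0  field        55   fail    32       64
2   roof        76     ok    15       30
5  field        80   warn    -8      -16
take 2 rows with largest temp_x2:
    site  humidity status  temp  temp_x2
0  field        55   fail    32       64
2   roof        76     ok    15       30

47.0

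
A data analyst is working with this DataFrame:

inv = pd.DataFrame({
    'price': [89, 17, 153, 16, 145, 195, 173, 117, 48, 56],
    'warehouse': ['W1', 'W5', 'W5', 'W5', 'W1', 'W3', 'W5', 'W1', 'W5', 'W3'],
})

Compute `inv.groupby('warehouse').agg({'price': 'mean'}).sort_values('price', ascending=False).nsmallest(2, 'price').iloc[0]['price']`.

group by warehouse, mean of price:
           price
warehouse       
W1         117.0
W3         125.5
W5          81.4
sort by price descending:
           price
warehouse       
W3         125.5
W1         117.0
W5          81.4
take 2 rows with smallest price:
           price
warehouse       
W5          81.4
W1         117.0
Reading off the value at position 0, column 'price', we get 81.4.

81.4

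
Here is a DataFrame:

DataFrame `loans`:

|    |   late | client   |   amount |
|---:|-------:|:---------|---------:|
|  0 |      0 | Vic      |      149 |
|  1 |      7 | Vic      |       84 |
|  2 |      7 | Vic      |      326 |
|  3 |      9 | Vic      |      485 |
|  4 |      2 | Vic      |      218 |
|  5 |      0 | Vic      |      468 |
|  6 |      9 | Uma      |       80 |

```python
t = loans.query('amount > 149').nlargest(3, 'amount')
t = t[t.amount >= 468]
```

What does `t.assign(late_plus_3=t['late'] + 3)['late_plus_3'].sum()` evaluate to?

filter rows where amount > 149:
   late client  amount
2     7    Vic     326
3     9    Vic     485
4     2    Vic     218
5     0    Vic     468
take 3 rows with largest amount:
   late client  amount
3     9    Vic     485
5     0    Vic     468
2     7    Vic     326
filter rows where amount >= 468:
   late client  amount
3     9    Vic     485
5     0    Vic     468
add column late_plus_3 = t['late'] + 3:
   late client  amount  late_plus_3
3     9    Vic     485           12
5     0    Vic     468            3
Taking the sum of column 'late_plus_3' gives 15.

15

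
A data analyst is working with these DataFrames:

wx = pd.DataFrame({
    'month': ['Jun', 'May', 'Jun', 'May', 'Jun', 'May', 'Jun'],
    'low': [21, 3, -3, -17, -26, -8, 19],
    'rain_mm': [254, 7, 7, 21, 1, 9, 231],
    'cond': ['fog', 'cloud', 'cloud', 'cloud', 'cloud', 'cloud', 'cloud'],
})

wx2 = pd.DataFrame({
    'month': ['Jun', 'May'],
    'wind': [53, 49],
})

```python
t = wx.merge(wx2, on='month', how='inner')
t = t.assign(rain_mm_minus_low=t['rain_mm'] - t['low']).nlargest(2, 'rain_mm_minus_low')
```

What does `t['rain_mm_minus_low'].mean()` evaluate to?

222.5

merge on 'month' (how='inner') → 7 rows:
  month  low  rain_mm   cond  wind
0   Jun   21      254    fog    53
1   May    3        7  cloud    49
2   Jun   -3        7  cloud    53
3   May  -17       21  cloud    49
4   Jun  -26        1  cloud    53
5   May   -8        9  cloud    49
6   Jun   19      231  cloud    53
add column rain_mm_minus_low = t['rain_mm'] - t['low']:
  month  low  rain_mm   cond  wind  rain_mm_minus_low
0   Jun   21      254    fog    53                233
1   May    3        7  cloud    49                  4
2   Jun   -3        7  cloud    53                 10
3   May  -17       21  cloud    49                 38
4   Jun  -26        1  cloud    53                 27
5   May   -8        9  cloud    49                 17
6   Jun   19      231  cloud    53                212
take 2 rows with largest rain_mm_minus_low:
  month  low  rain_mm   cond  wind  rain_mm_minus_low
0   Jun   21      254    fog    53                233
6   Jun   19      231  cloud    53                212
The mean of column 'rain_mm_minus_low' is 222.5.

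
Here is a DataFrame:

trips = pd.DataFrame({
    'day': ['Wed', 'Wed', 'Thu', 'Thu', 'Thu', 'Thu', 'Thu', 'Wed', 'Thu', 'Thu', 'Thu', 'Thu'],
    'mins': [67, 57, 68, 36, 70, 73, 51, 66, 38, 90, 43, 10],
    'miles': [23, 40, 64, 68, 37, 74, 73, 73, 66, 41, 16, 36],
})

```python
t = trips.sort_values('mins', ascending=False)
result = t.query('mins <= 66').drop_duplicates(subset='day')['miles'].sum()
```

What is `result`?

sort by mins descending:
    day  mins  miles
9   Thu    90     41
5   Thu    73     74
4   Thu    70     37
2   Thu    68     64
0   Wed    67     23
7   Wed    66     73
1   Wed    57     40
6   Thu    51     73
10  Thu    43     16
8   Thu    38     66
3   Thu    36     68
11  Thu    10     36
filter rows where mins <= 66:
    day  mins  miles
7   Wed    66     73
1   Wed    57     40
6   Thu    51     73
10  Thu    43     16
8   Thu    38     66
3   Thu    36     68
11  Thu    10     36
drop duplicate day (keep=first):
   day  mins  miles
7  Wed    66     73
6  Thu    51     73
So sum() = 146.

146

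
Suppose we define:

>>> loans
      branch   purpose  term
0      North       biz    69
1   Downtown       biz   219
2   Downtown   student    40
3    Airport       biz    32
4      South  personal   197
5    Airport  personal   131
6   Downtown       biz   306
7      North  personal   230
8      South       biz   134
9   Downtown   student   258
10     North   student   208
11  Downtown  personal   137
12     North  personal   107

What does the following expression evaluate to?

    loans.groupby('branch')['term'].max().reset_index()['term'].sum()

group by branch, max of term:
branch
Airport     131
Downtown    306
North       230
South       197
Name: term, dtype: int64
reset_index():
     branch  term
0   Airport   131
1  Downtown   306
2     North   230
3     South   197
sum of column 'term' → 864

864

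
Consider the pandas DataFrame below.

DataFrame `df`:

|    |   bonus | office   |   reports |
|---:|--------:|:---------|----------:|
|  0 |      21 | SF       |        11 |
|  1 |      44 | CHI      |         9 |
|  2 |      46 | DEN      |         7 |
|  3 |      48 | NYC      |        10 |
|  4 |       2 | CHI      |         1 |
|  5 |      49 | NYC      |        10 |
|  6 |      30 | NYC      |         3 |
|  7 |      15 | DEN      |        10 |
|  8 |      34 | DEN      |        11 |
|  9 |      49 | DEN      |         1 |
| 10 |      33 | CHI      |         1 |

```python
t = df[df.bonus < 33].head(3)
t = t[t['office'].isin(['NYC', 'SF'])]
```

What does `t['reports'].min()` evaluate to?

3

filter rows where bonus < 33:
   bonus office  reports
0     21     SF       11
4      2    CHI        1
6     30    NYC        3
7     15    DEN       10
take first 3 rows:
   bonus office  reports
0     21     SF       11
4      2    CHI        1
6     30    NYC        3
filter rows where office in ['NYC', 'SF']:
   bonus office  reports
0     21     SF       11
6     30    NYC        3
Reading off the min of column 'reports', we get 3.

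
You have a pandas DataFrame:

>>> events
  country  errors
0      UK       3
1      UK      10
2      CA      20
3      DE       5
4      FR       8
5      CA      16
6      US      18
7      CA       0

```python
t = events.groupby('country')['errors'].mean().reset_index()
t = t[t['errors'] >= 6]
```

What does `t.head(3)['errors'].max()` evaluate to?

12.0

group by country, mean of errors:
country
CA    12.0
DE     5.0
FR     8.0
UK     6.5
US    18.0
Name: errors, dtype: float64
reset_index():
  country  errors
0      CA    12.0
1      DE     5.0
2      FR     8.0
3      UK     6.5
4      US    18.0
filter rows where errors >= 6:
  country  errors
0      CA    12.0
2      FR     8.0
3      UK     6.5
4      US    18.0
take first 3 rows:
  country  errors
0      CA    12.0
2      FR     8.0
3      UK     6.5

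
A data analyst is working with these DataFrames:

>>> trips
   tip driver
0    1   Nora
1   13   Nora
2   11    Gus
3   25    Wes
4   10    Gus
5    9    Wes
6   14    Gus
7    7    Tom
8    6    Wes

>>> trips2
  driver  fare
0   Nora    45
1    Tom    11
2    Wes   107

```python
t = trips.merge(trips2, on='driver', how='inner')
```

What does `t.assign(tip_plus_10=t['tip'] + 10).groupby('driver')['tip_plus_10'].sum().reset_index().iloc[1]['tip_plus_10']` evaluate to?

17

merge on 'driver' (how='inner') → 6 rows:
   tip driver  fare
0    1   Nora    45
1   13   Nora    45
2   25    Wes   107
3    9    Wes   107
4    7    Tom    11
5    6    Wes   107
add column tip_plus_10 = t['tip'] + 10:
   tip driver  fare  tip_plus_10
0    1   Nora    45           11
1   13   Nora    45           23
2   25    Wes   107           35
3    9    Wes   107           19
4    7    Tom    11           17
5    6    Wes   107           16
group by driver, sum of tip_plus_10:
driver
Nora    34
Tom     17
Wes     70
Name: tip_plus_10, dtype: int64
reset_index():
  driver  tip_plus_10
0   Nora           34
1    Tom           17
2    Wes           70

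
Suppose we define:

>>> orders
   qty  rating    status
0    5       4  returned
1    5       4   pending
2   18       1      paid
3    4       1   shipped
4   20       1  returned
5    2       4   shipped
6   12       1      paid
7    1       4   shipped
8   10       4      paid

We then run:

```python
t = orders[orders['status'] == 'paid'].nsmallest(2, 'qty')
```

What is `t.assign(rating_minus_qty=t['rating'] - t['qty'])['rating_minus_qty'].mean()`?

-8.5

filter rows where status == 'paid':
   qty  rating status
2   18       1   paid
6   12       1   paid
8   10       4   paid
take 2 rows with smallest qty:
   qty  rating status
8   10       4   paid
6   12       1   paid
add column rating_minus_qty = t['rating'] - t['qty']:
   qty  rating status  rating_minus_qty
8   10       4   paid                -6
6   12       1   paid               -11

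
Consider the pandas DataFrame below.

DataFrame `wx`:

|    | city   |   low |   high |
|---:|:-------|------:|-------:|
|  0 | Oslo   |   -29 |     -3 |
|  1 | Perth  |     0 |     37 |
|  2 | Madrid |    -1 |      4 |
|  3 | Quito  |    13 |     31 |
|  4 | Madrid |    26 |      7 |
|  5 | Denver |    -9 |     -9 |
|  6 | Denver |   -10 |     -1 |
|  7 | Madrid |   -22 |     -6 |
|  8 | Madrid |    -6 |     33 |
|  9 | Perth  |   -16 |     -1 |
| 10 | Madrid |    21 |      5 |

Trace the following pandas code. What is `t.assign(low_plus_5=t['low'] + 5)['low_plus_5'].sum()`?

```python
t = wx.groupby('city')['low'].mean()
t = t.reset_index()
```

-4.9

group by city, mean of low:
city
Denver    -9.5
Madrid     3.6
Oslo     -29.0
Perth     -8.0
Quito     13.0
Name: low, dtype: float64
reset_index():
     city   low
0  Denver  -9.5
1  Madrid   3.6
2    Oslo -29.0
3   Perth  -8.0
4   Quito  13.0
add column low_plus_5 = t['low'] + 5:
     city   low  low_plus_5
0  Denver  -9.5        -4.5
1  Madrid   3.6         8.6
2    Oslo -29.0       -24.0
3   Perth  -8.0        -3.0
4   Quito  13.0        18.0
Hence -4.9.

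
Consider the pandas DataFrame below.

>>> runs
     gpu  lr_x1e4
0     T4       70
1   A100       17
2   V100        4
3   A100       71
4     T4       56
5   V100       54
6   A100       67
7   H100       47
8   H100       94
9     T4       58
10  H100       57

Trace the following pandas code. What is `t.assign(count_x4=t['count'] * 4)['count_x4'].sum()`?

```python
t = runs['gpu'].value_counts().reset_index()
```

value_counts of gpu:
gpu
T4      3
A100    3
H100    3
V100    2
Name: count, dtype: int64
reset_index():
    gpu  count
0    T4      3
1  A100      3
2  H100      3
3  V100      2
add column count_x4 = t['count'] * 4:
    gpu  count  count_x4
0    T4      3        12
1  A100      3        12
2  H100      3        12
3  V100      2         8
The sum of column 'count_x4' is 44.

44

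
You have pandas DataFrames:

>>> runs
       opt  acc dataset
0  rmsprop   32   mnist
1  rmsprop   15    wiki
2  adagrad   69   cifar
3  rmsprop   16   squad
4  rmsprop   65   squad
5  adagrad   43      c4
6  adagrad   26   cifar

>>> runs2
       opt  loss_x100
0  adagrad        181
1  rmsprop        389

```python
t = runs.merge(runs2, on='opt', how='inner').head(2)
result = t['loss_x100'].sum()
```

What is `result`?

merge on 'opt' (how='inner') → 7 rows:
       opt  acc dataset  loss_x100
0  rmsprop   32   mnist        389
1  rmsprop   15    wiki        389
2  adagrad   69   cifar        181
3  rmsprop   16   squad        389
4  rmsprop   65   squad        389
5  adagrad   43      c4        181
6  adagrad   26   cifar        181
take first 2 rows:
       opt  acc dataset  loss_x100
0  rmsprop   32   mnist        389
1  rmsprop   15    wiki        389
So sum() = 778.

778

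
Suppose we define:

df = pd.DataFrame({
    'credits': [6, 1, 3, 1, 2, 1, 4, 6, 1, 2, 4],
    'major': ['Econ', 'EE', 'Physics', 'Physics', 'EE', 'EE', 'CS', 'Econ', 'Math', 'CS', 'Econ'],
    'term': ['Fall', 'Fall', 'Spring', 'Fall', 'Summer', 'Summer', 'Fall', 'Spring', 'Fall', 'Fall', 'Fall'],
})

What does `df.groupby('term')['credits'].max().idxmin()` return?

Summer

group by term, max of credits:
term
Fall      6
Spring    6
Summer    2
Name: credits, dtype: int64
The label with the smallest value is Summer.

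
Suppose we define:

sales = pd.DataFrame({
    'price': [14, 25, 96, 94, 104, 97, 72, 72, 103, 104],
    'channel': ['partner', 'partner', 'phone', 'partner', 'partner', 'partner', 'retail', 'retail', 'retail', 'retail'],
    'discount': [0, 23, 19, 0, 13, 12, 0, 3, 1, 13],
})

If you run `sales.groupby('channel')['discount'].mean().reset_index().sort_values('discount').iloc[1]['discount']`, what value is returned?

group by channel, mean of discount:
channel
partner     9.60
phone      19.00
retail      4.25
Name: discount, dtype: float64
reset_index():
   channel  discount
0  partner      9.60
1    phone     19.00
2   retail      4.25
sort by discount:
   channel  discount
2   retail      4.25
0  partner      9.60
1    phone     19.00
So iloc[1]['discount'] = 9.6.

9.6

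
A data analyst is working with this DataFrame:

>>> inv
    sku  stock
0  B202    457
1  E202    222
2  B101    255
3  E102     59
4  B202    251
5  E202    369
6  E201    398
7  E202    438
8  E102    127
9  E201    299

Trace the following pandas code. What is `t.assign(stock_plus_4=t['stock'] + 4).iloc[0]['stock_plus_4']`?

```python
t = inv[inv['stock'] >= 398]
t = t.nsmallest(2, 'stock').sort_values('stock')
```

filter rows where stock >= 398:
    sku  stock
0  B202    457
6  E201    398
7  E202    438
take 2 rows with smallest stock:
    sku  stock
6  E201    398
7  E202    438
sort by stock:
    sku  stock
6  E201    398
7  E202    438
add column stock_plus_4 = t['stock'] + 4:
    sku  stock  stock_plus_4
6  E201    398           402
7  E202    438           442
Reading off the value at position 0, column 'stock_plus_4', we get 402.

402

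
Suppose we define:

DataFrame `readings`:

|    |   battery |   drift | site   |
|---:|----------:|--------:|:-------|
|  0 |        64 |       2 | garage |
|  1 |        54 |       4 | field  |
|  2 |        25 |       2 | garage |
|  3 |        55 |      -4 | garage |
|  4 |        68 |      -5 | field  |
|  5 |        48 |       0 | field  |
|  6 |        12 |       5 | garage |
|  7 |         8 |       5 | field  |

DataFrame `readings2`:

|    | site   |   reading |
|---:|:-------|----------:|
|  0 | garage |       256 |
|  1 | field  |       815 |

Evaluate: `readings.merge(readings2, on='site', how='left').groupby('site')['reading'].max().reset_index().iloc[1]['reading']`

merge on 'site' (how='left') → 8 rows:
   battery  drift    site  reading
0       64      2  garage      256
1       54      4   field      815
2       25      2  garage      256
3       55     -4  garage      256
4       68     -5   field      815
5       48      0   field      815
6       12      5  garage      256
7        8      5   field      815
group by site, max of reading:
site
field     815
garage    256
Name: reading, dtype: int64
reset_index():
     site  reading
0   field      815
1  garage      256
The value at position 1, column 'reading' is 256.

256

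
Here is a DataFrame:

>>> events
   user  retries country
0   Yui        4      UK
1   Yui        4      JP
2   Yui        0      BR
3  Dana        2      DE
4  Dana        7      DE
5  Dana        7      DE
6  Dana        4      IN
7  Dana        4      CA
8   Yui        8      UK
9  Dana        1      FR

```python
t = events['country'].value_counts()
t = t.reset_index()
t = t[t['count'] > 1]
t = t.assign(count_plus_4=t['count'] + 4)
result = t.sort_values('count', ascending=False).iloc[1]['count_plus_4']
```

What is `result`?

value_counts of country:
country
DE    3
UK    2
JP    1
BR    1
IN    1
CA    1
FR    1
Name: count, dtype: int64
reset_index():
  country  count
0      DE      3
1      UK      2
2      JP      1
3      BR      1
4      IN      1
5      CA      1
6      FR      1
filter rows where count > 1:
  country  count
0      DE      3
1      UK      2
add column count_plus_4 = t['count'] + 4:
  country  count  count_plus_4
0      DE      3             7
1      UK      2             6
sort by count descending:
  country  count  count_plus_4
0      DE      3             7
1      UK      2             6
Reading off the value at position 1, column 'count_plus_4', we get 6.

6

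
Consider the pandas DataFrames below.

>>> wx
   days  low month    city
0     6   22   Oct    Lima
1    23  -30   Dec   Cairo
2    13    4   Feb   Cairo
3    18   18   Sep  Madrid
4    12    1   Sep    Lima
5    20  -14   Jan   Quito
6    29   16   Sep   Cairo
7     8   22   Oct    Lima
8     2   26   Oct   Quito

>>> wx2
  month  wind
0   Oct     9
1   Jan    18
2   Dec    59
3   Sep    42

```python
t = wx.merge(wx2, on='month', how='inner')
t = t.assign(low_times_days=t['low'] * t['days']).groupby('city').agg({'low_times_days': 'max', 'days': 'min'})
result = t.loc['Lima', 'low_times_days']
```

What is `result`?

176

merge on 'month' (how='inner') → 8 rows:
   days  low month    city  wind
0     6   22   Oct    Lima     9
1    23  -30   Dec   Cairo    59
2    18   18   Sep  Madrid    42
3    12    1   Sep    Lima    42
4    20  -14   Jan   Quito    18
5    29   16   Sep   Cairo    42
6     8   22   Oct    Lima     9
7     2   26   Oct   Quito     9
add column low_times_days = t['low'] * t['days']:
   days  low month    city  wind  low_times_days
0     6   22   Oct    Lima     9             132
1    23  -30   Dec   Cairo    59            -690
2    18   18   Sep  Madrid    42             324
3    12    1   Sep    Lima    42              12
4    20  -14   Jan   Quito    18            -280
5    29   16   Sep   Cairo    42             464
6     8   22   Oct    Lima     9             176
7     2   26   Oct   Quito     9              52
group by city: max(low_times_days), min(days):
        low_times_days  days
city                        
Cairo              464    23
Lima               176     6
Madrid             324    18
Quito               52     2
Finally, value at row 'Lima', column 'low_times_days' = 176.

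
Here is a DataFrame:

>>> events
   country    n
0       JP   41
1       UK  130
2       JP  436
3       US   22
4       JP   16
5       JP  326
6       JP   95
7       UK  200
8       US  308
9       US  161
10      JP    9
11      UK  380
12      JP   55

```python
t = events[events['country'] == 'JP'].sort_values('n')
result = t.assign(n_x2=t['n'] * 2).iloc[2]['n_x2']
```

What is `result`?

filter rows where country == 'JP':
   country    n
0       JP   41
2       JP  436
4       JP   16
5       JP  326
6       JP   95
10      JP    9
12      JP   55
sort by n:
   country    n
10      JP    9
4       JP   16
0       JP   41
12      JP   55
6       JP   95
5       JP  326
2       JP  436
add column n_x2 = t['n'] * 2:
   country    n  n_x2
10      JP    9    18
4       JP   16    32
0       JP   41    82
12      JP   55   110
6       JP   95   190
5       JP  326   652
2       JP  436   872
value at position 2, column 'n_x2' → 82

82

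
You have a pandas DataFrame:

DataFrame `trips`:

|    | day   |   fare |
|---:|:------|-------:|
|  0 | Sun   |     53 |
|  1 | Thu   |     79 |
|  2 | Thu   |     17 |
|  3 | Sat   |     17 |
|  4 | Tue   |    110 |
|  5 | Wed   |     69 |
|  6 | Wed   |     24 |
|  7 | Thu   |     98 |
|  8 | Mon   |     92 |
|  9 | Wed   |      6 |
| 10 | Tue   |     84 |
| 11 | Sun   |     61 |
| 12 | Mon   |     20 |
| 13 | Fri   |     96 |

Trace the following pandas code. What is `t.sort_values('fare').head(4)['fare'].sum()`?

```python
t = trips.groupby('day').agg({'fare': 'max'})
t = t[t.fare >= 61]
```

318

group by day, max of fare:
     fare
day      
Fri    96
Mon    92
Sat    17
Sun    61
Thu    98
Tue   110
Wed    69
filter rows where fare >= 61:
     fare
day      
Fri    96
Mon    92
Sun    61
Thu    98
Tue   110
Wed    69
sort by fare:
     fare
day      
Sun    61
Wed    69
Mon    92
Fri    96
Thu    98
Tue   110
take first 4 rows:
     fare
day      
Sun    61
Wed    69
Mon    92
Fri    96
Reading off the sum of column 'fare', we get 318.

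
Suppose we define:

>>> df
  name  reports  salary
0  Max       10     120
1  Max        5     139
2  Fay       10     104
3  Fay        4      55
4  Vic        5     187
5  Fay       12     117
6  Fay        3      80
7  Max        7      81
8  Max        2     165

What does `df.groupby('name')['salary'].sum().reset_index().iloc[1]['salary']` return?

505

group by name, sum of salary:
name
Fay    356
Max    505
Vic    187
Name: salary, dtype: int64
reset_index():
  name  salary
0  Fay     356
1  Max     505
2  Vic     187
value at position 1, column 'salary' → 505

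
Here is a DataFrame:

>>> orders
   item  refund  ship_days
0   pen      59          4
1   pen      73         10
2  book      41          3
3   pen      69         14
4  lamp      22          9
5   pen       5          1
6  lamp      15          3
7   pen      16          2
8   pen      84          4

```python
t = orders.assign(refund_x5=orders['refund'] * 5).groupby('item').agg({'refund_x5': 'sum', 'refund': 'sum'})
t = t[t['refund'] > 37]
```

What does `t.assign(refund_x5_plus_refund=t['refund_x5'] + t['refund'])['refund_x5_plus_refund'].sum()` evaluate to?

add column refund_x5 = orders['refund'] * 5:
   item  refund  ship_days  refund_x5
0   pen      59          4        295
1   pen      73         10        365
2  book      41          3        205
3   pen      69         14        345
4  lamp      22          9        110
5   pen       5          1         25
6  lamp      15          3         75
7   pen      16          2         80
8   pen      84          4        420
group by item: sum(refund_x5), sum(refund):
      refund_x5  refund
item                   
book        205      41
lamp        185      37
pen        1530     306
filter rows where refund > 37:
      refund_x5  refund
item                   
book        205      41
pen        1530     306
add column refund_x5_plus_refund = t['refund_x5'] + t['refund']:
      refund_x5  refund  refund_x5_plus_refund
item                                          
book        205      41                    246
pen        1530     306                   1836
Hence 2082.

2082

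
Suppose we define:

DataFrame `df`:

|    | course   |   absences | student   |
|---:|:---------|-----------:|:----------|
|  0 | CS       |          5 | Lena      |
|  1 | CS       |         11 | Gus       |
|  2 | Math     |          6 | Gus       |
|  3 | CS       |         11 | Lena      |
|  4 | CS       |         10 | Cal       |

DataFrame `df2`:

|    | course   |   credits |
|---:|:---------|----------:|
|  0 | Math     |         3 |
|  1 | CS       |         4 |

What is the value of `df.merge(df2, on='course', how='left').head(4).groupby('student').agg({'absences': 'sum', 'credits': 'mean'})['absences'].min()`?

merge on 'course' (how='left') → 5 rows:
  course  absences student  credits
0     CS         5    Lena        4
1     CS        11     Gus        4
2   Math         6     Gus        3
3     CS        11    Lena        4
4     CS        10     Cal        4
take first 4 rows:
  course  absences student  credits
0     CS         5    Lena        4
1     CS        11     Gus        4
2   Math         6     Gus        3
3     CS        11    Lena        4
group by student: sum(absences), mean(credits):
         absences  credits
student                   
Gus            17      3.5
Lena           16      4.0
min of column 'absences' → 16

16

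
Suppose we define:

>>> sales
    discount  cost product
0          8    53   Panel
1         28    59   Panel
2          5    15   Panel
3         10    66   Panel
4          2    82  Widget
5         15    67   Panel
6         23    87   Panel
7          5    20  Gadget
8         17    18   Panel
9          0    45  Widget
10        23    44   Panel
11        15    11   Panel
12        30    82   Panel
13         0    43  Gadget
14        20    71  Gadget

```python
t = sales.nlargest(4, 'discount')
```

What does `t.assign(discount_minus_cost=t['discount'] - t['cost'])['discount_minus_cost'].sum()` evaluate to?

take 4 rows with largest discount:
    discount  cost product
12        30    82   Panel
1         28    59   Panel
6         23    87   Panel
10        23    44   Panel
add column discount_minus_cost = t['discount'] - t['cost']:
    discount  cost product  discount_minus_cost
12        30    82   Panel                  -52
1         28    59   Panel                  -31
6         23    87   Panel                  -64
10        23    44   Panel                  -21

-168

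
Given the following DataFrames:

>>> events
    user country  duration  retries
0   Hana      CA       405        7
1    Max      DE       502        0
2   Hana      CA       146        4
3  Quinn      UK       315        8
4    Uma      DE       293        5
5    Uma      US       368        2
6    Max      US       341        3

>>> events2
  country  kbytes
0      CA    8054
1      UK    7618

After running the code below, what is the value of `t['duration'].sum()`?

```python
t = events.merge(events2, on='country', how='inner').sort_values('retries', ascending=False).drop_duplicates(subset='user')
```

merge on 'country' (how='inner') → 3 rows:
    user country  duration  retries  kbytes
0   Hana      CA       405        7    8054
1   Hana      CA       146        4    8054
2  Quinn      UK       315        8    7618
sort by retries descending:
    user country  duration  retries  kbytes
2  Quinn      UK       315        8    7618
0   Hana      CA       405        7    8054
1   Hana      CA       146        4    8054
drop duplicate user (keep=first):
    user country  duration  retries  kbytes
2  Quinn      UK       315        8    7618
0   Hana      CA       405        7    8054

720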